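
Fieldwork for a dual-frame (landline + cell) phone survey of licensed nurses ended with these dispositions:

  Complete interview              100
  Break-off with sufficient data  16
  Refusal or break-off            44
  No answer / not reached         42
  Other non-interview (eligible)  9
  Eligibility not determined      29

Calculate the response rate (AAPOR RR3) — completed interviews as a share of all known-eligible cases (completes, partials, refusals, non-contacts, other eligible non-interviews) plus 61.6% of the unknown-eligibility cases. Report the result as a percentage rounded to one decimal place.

Top: 100
Eligible (known): 100 + 16 + 44 + 42 + 9 = 211
Estimated eligible among unknowns: 0.6160 × 29 = 17.86
Base: 211 + 17.86 = 228.86
RR3 = 100 / 228.86 = 0.4369

43.7%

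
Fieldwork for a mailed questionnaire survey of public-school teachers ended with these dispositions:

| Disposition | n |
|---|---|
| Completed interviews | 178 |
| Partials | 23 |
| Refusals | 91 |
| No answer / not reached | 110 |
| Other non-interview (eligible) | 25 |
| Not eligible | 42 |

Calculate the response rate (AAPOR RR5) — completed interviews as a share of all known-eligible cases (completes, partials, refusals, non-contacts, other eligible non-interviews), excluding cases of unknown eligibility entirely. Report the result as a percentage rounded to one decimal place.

41.7%

Num: 178
Denominator: 178 + 23 + 91 + 110 + 25 = 427
RR5 = 178 / 427 = 0.4169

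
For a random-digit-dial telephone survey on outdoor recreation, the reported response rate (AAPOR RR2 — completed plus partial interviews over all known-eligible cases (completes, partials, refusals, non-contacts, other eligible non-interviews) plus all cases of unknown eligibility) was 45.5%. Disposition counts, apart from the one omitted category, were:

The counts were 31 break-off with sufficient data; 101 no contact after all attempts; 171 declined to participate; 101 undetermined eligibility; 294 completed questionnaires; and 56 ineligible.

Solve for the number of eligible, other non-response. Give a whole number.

Numerator = 294 + 31 = 325
RR2 = 325 / D = 0.455
D = 325 / 0.455 = 714.3
Rest of base = 698
eligible, other non-response = 714.3 − 698 ≈ 16

16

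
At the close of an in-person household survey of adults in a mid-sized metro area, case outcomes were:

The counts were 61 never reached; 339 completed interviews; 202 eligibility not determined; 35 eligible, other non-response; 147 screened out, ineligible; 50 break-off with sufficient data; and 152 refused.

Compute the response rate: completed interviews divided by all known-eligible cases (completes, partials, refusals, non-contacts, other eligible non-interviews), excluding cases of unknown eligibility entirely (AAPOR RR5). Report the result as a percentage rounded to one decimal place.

53.2%

Num → 339
Denominator → 339 + 50 + 152 + 61 + 35 = 637
RR5 = 339 / 637 = 0.5322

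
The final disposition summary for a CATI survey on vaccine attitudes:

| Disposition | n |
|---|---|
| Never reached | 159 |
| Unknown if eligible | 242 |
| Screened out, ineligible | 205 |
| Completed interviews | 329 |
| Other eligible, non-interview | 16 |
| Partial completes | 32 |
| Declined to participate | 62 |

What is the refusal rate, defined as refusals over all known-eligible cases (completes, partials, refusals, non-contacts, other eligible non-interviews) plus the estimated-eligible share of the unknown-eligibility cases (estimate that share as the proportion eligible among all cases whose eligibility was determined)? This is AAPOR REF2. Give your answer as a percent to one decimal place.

Num = 62
Eligible (known) = 329 + 32 + 62 + 159 + 16 = 598
e = 598 / (598 + 205) = 598 / 803 = 0.7447
Estimated eligible among unknowns = 0.7447 × 242 = 180.22
Denom = 598 + 180.22 = 778.22
REF2 = 62 / 778.22 = 0.0797

8.0%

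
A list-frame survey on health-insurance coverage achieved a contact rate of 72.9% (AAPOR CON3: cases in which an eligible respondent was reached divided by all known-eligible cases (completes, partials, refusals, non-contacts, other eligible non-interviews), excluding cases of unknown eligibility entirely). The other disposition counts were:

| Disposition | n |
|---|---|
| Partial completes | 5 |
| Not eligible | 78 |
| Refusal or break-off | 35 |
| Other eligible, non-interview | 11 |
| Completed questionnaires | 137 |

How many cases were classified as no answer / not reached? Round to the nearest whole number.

Numerator = 137 + 5 + 35 + 11 = 188
CON3 = 188 / D = 0.729
D = 188 / 0.729 = 257.9
Rest of base = 188
no answer / not reached = 257.9 − 188 ≈ 70

70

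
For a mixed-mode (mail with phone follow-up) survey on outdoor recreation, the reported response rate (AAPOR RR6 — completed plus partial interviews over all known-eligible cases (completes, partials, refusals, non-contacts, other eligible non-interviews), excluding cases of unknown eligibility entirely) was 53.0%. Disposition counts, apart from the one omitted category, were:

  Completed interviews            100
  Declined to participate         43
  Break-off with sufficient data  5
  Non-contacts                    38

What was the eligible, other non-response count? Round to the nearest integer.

12

Numerator: 100 + 5 = 105
RR6 = 105 / D = 0.530
D = 105 / 0.530 = 198.1
Remaining denominator categories sum to 186
eligible, other non-response = 198.1 − 186 ≈ 12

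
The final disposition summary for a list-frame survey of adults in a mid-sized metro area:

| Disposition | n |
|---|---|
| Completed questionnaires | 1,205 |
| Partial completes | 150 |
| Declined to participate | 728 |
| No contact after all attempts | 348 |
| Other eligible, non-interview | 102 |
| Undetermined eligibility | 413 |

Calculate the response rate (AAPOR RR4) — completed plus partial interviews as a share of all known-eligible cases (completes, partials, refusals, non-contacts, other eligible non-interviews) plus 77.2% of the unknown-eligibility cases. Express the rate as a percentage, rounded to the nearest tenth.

47.5%

Top → 1205 + 150 = 1355
Eligible (known) → 1205 + 150 + 728 + 348 + 102 = 2533
Estimated eligible among unknowns → 0.7720 × 413 = 318.84
Denom → 2533 + 318.84 = 2851.84
RR4 = 1355 / 2851.84 = 0.4751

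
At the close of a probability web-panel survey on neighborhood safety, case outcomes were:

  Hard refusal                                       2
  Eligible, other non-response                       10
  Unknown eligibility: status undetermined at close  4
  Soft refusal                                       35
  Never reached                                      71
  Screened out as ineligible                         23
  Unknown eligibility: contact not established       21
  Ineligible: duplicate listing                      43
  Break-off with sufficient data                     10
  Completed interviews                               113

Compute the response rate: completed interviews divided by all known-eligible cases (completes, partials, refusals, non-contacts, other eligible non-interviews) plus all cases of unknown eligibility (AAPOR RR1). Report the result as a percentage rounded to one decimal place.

Refused = 2 + 35 = 37
Undetermined eligibility = 21 + 4 = 25
Screened out, ineligible = 23 + 43 = 66
Num: 113
Base: 113 + 10 + 37 + 71 + 10 + 25 = 266
RR1 = 113 / 266 = 0.4248

42.5%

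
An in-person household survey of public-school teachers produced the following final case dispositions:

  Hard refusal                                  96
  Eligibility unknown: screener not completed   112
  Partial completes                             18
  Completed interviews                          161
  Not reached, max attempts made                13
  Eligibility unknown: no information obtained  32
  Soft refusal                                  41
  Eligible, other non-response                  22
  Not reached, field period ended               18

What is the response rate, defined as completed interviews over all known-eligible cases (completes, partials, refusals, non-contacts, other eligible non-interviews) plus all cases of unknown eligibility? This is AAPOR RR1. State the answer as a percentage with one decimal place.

31.4%

Refusals = 96 + 41 = 137
No contact after all attempts = 18 + 13 = 31
Undetermined eligibility = 112 + 32 = 144
Num = 161
Denom = 161 + 18 + 137 + 31 + 22 + 144 = 513
RR1 = 161 / 513 = 0.3138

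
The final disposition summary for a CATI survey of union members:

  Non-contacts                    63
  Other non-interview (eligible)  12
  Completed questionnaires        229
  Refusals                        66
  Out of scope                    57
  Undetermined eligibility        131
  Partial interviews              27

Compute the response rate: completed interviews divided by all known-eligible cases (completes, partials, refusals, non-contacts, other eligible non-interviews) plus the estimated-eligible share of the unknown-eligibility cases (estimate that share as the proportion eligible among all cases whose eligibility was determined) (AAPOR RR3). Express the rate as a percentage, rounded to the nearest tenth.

44.8%

Num → 229
Determined eligible → 229 + 27 + 66 + 63 + 12 = 397
e = 397 / (397 + 57) = 397 / 454 = 0.8744
Eligible share of unknowns → 0.8744 × 131 = 114.55
Denominator → 397 + 114.55 = 511.55
RR3 = 229 / 511.55 = 0.4477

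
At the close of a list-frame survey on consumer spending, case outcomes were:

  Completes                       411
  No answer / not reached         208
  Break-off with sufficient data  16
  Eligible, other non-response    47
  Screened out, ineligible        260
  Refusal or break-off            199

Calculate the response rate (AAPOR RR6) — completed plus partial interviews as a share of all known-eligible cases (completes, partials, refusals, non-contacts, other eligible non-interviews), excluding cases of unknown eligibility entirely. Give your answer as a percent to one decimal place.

48.5%

Top → 411 + 16 = 427
Base → 411 + 16 + 199 + 208 + 47 = 881
RR6 = 427 / 881 = 0.4847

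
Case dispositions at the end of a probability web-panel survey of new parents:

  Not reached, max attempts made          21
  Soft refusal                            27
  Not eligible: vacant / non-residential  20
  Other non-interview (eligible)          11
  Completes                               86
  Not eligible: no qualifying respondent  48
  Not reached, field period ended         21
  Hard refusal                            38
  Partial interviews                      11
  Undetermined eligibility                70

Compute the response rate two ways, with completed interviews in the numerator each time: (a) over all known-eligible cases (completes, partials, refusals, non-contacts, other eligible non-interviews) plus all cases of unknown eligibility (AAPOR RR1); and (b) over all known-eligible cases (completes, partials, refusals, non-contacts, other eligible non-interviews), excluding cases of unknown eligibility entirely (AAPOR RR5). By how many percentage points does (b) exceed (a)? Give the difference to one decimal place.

Refusal or break-off = 38 + 27 = 65
No contact after all attempts = 21 + 21 = 42
Out of scope = 48 + 20 = 68
Numerator: 86
Base: 86 + 11 + 65 + 42 + 11 + 70 = 285
RR1 = 86 / 285 = 0.3018
Base: 86 + 11 + 65 + 42 + 11 = 215
RR5 = 86 / 215 = 0.4000
Difference = 40.00 − 30.18 = 9.82 percentage points

9.8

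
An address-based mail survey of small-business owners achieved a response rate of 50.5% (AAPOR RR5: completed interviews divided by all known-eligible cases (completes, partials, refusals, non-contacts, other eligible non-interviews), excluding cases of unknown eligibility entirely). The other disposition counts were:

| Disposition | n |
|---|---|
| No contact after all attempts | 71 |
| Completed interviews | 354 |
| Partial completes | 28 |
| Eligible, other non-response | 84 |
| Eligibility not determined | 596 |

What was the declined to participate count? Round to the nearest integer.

164

RR5 = 354 / D = 0.505
D = 354 / 0.505 = 701.0
Rest of base = 537
declined to participate = 701.0 − 537 ≈ 164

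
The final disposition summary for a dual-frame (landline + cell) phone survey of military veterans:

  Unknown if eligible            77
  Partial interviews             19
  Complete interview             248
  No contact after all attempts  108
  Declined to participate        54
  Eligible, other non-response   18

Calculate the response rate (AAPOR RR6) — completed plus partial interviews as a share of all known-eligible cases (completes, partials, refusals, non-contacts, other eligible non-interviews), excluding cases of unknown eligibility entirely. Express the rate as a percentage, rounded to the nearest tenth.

Numerator → 248 + 19 = 267
Denom → 248 + 19 + 54 + 108 + 18 = 447
RR6 = 267 / 447 = 0.5973

59.7%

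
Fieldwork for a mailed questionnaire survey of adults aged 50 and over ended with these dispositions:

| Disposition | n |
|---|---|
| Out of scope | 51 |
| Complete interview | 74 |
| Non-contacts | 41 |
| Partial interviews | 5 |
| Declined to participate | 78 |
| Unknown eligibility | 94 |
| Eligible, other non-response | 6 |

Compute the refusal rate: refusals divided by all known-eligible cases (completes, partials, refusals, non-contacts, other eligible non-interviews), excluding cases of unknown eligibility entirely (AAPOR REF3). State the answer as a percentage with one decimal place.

Num → 78
Denominator → 74 + 5 + 78 + 41 + 6 = 204
REF3 = 78 / 204 = 0.3824

38.2%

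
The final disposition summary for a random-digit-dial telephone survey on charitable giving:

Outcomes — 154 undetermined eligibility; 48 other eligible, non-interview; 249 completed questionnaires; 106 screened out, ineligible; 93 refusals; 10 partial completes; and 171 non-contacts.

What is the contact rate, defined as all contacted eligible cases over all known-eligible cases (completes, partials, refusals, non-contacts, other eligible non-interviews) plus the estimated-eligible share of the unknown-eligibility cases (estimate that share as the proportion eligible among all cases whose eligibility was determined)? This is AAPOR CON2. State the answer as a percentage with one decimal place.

Num = 249 + 10 + 93 + 48 = 400
Known eligible = 249 + 10 + 93 + 171 + 48 = 571
e = 571 / (571 + 106) = 571 / 677 = 0.8434
Estimated eligible among unknowns = 0.8434 × 154 = 129.88
Denom = 571 + 129.88 = 700.88
CON2 = 400 / 700.88 = 0.5707

57.1%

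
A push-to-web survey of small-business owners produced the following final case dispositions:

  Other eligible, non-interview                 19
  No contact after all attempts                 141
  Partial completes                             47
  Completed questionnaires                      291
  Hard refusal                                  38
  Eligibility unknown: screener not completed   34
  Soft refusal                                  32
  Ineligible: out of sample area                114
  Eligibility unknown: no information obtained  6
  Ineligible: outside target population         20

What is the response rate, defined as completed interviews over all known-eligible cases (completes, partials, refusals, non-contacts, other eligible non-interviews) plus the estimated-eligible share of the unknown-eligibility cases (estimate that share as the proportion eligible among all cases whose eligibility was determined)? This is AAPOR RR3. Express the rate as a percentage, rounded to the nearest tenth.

48.5%

Refused = 38 + 32 = 70
Unknown eligibility = 34 + 6 = 40
Ineligible = 20 + 114 = 134
Num: 291
Eligible (known): 291 + 47 + 70 + 141 + 19 = 568
e = 568 / (568 + 134) = 568 / 702 = 0.8091
Eligible share of unknowns: 0.8091 × 40 = 32.36
Base: 568 + 32.36 = 600.36
RR3 = 291 / 600.36 = 0.4847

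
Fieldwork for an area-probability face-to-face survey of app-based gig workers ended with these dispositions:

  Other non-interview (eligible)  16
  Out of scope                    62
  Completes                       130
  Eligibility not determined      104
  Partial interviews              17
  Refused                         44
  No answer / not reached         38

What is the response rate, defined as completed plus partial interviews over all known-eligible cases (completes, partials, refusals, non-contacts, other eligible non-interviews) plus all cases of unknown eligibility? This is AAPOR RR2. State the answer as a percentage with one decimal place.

Top → 130 + 17 = 147
Denom → 130 + 17 + 44 + 38 + 16 + 104 = 349
RR2 = 147 / 349 = 0.4212

42.1%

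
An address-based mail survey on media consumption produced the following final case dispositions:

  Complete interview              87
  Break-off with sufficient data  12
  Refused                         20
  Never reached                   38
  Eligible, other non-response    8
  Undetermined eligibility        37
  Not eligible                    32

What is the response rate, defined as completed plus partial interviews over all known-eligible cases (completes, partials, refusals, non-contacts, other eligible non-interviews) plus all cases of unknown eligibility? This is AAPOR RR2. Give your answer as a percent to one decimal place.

49.0%

Numerator → 87 + 12 = 99
Denominator → 87 + 12 + 20 + 38 + 8 + 37 = 202
RR2 = 99 / 202 = 0.4901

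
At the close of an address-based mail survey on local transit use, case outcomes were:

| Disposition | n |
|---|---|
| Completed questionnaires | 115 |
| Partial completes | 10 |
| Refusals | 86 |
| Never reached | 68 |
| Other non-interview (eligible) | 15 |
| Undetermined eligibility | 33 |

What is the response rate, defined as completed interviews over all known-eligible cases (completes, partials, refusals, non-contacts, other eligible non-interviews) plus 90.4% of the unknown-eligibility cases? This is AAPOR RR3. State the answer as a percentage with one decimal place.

Num → 115
Eligible (known) → 115 + 10 + 86 + 68 + 15 = 294
e × U → 0.9040 × 33 = 29.83
Base → 294 + 29.83 = 323.83
RR3 = 115 / 323.83 = 0.3551

35.5%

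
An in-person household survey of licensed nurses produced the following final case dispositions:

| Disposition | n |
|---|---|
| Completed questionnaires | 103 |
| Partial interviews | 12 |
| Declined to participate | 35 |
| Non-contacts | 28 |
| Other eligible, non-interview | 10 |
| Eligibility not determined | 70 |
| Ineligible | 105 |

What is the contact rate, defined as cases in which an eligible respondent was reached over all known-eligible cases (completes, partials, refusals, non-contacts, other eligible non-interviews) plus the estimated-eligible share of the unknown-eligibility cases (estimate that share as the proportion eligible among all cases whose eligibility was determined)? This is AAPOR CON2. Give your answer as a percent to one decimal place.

Top: 103 + 12 + 35 + 10 = 160
Known eligible: 103 + 12 + 35 + 28 + 10 = 188
e = 188 / (188 + 105) = 188 / 293 = 0.6416
Estimated eligible among unknowns: 0.6416 × 70 = 44.91
Denominator: 188 + 44.91 = 232.91
CON2 = 160 / 232.91 = 0.6870

68.7%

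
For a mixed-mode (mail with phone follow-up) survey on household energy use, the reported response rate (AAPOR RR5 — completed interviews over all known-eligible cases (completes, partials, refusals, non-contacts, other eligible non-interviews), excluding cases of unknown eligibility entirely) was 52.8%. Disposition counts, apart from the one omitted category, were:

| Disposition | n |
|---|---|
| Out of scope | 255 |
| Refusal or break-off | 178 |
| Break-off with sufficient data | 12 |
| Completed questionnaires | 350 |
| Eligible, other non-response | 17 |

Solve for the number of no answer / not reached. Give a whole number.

RR5 = 350 / D = 0.528
D = 350 / 0.528 = 662.9
Remaining denominator categories sum to 557
no answer / not reached = 662.9 − 557 ≈ 106

106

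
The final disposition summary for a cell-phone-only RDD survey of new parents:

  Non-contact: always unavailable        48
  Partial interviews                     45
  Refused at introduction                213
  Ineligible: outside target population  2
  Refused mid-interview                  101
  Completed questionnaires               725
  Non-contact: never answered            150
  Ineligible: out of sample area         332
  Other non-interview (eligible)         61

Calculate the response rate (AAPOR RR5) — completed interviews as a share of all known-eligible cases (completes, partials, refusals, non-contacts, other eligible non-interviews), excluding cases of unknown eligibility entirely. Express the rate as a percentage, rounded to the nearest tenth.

Refusals = 213 + 101 = 314
Non-contacts = 150 + 48 = 198
Ineligible = 2 + 332 = 334
Numerator: 725
Denom: 725 + 45 + 314 + 198 + 61 = 1343
RR5 = 725 / 1343 = 0.5398

54.0%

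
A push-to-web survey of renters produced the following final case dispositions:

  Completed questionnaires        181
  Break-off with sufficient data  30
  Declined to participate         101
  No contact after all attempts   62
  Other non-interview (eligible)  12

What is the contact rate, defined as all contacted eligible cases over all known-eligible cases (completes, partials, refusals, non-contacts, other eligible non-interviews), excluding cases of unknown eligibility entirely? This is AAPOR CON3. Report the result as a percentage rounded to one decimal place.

83.9%

Numerator → 181 + 30 + 101 + 12 = 324
Base → 181 + 30 + 101 + 62 + 12 = 386
CON3 = 324 / 386 = 0.8394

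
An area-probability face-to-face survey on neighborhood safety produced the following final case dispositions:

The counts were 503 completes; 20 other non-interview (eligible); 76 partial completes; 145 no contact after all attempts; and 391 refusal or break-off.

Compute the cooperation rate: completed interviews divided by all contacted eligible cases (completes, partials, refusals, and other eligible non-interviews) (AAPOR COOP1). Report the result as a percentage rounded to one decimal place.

50.8%

Top → 503
Denom → 503 + 76 + 391 + 20 = 990
COOP1 = 503 / 990 = 0.5081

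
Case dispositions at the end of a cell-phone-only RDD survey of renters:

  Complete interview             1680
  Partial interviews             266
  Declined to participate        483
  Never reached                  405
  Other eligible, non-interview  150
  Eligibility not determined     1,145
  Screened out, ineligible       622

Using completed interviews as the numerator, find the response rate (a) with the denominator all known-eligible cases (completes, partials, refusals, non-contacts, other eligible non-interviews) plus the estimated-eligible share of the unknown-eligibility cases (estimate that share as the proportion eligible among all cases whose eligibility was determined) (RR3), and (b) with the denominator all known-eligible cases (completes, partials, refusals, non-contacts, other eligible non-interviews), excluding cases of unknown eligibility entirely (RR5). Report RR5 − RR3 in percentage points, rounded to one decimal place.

Num = 1680
Eligible (known) = 1680 + 266 + 483 + 405 + 150 = 2984
e = 2984 / (2984 + 622) = 2984 / 3606 = 0.8275
Estimated eligible among unknowns = 0.8275 × 1145 = 947.49
Base = 2984 + 947.49 = 3931.49
RR3 = 1680 / 3931.49 = 0.4273
Base = 1680 + 266 + 483 + 405 + 150 = 2984
RR5 = 1680 / 2984 = 0.5630
Difference = 56.30 − 42.73 = 13.57 percentage points

13.6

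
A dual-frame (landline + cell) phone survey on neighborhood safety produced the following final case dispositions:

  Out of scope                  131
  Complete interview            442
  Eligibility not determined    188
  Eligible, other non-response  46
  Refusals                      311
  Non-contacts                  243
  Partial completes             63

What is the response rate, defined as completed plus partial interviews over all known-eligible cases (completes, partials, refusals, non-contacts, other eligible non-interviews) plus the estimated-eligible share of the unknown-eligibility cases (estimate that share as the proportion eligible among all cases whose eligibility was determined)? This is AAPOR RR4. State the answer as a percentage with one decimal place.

39.7%

Numerator = 442 + 63 = 505
Determined eligible = 442 + 63 + 311 + 243 + 46 = 1105
e = 1105 / (1105 + 131) = 1105 / 1236 = 0.8940
Eligible share of unknowns = 0.8940 × 188 = 168.07
Base = 1105 + 168.07 = 1273.07
RR4 = 505 / 1273.07 = 0.3967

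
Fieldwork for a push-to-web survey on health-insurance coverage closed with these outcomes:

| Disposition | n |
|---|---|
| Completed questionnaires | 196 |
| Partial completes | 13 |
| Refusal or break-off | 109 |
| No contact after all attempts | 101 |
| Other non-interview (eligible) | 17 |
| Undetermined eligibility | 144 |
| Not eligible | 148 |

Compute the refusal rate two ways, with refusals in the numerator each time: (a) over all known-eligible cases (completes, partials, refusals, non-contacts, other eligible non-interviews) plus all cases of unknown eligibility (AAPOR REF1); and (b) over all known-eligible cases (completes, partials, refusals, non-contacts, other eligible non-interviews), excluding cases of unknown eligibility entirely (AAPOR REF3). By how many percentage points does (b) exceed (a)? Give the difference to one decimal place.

Numerator = 109
Denominator = 196 + 13 + 109 + 101 + 17 + 144 = 580
REF1 = 109 / 580 = 0.1879
Denominator = 196 + 13 + 109 + 101 + 17 = 436
REF3 = 109 / 436 = 0.2500
Difference = 25.00 − 18.79 = 6.21 percentage points

6.2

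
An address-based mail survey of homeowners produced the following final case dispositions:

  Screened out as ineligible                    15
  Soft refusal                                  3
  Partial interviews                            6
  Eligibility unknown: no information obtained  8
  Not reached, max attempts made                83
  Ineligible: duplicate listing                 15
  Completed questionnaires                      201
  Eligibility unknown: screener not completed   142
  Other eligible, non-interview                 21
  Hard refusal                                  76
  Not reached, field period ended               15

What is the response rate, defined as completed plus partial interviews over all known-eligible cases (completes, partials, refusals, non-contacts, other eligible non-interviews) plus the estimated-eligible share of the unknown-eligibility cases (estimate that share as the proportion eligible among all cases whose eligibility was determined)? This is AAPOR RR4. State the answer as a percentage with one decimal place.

Refused = 76 + 3 = 79
Never reached = 15 + 83 = 98
Unknown if eligible = 142 + 8 = 150
Out of scope = 15 + 15 = 30
Num = 201 + 6 = 207
Determined eligible = 201 + 6 + 79 + 98 + 21 = 405
e = 405 / (405 + 30) = 405 / 435 = 0.9310
Estimated eligible among unknowns = 0.9310 × 150 = 139.65
Denominator = 405 + 139.65 = 544.65
RR4 = 207 / 544.65 = 0.3801

38.0%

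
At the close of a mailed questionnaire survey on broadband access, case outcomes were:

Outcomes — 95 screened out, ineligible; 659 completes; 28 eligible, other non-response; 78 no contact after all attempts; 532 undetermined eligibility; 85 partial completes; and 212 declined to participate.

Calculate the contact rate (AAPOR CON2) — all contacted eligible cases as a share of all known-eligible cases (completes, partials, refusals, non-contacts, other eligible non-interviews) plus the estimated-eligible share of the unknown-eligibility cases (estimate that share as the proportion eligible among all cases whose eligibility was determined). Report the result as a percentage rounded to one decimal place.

Numerator → 659 + 85 + 212 + 28 = 984
Determined eligible → 659 + 85 + 212 + 78 + 28 = 1062
e = 1062 / (1062 + 95) = 1062 / 1157 = 0.9179
e × U → 0.9179 × 532 = 488.32
Base → 1062 + 488.32 = 1550.32
CON2 = 984 / 1550.32 = 0.6347

63.5%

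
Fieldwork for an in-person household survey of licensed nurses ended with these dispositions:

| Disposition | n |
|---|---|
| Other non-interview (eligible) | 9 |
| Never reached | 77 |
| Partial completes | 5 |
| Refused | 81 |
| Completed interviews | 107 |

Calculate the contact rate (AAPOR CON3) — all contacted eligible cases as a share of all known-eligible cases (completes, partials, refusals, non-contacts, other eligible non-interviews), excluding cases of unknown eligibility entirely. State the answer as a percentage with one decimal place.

72.4%

Top → 107 + 5 + 81 + 9 = 202
Base → 107 + 5 + 81 + 77 + 9 = 279
CON3 = 202 / 279 = 0.7240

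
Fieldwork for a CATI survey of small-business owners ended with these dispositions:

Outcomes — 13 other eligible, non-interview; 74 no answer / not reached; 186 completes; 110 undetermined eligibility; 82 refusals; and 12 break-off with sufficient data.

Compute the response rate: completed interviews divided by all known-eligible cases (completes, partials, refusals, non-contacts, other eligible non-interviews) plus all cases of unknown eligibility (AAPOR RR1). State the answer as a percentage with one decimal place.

39.0%

Numerator: 186
Denom: 186 + 12 + 82 + 74 + 13 + 110 = 477
RR1 = 186 / 477 = 0.3899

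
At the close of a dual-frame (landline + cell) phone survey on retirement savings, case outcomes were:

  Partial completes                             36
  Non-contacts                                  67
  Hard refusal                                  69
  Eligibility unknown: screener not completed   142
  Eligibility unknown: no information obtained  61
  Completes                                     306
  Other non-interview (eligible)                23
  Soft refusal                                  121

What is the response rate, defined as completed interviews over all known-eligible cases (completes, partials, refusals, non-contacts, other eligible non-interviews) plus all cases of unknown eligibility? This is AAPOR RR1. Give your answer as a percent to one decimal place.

Refusal or break-off = 69 + 121 = 190
Undetermined eligibility = 142 + 61 = 203
Top = 306
Denom = 306 + 36 + 190 + 67 + 23 + 203 = 825
RR1 = 306 / 825 = 0.3709

37.1%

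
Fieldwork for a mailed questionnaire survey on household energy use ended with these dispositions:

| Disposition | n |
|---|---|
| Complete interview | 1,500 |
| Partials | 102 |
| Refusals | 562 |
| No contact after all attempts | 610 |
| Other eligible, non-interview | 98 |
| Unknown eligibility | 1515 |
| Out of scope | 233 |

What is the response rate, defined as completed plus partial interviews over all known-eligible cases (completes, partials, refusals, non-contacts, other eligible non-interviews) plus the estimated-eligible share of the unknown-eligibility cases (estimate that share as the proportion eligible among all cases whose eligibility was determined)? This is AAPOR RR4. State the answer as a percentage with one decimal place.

37.5%

Num: 1500 + 102 = 1602
Eligible (known): 1500 + 102 + 562 + 610 + 98 = 2872
e = 2872 / (2872 + 233) = 2872 / 3105 = 0.9250
Estimated eligible among unknowns: 0.9250 × 1515 = 1401.38
Base: 2872 + 1401.38 = 4273.38
RR4 = 1602 / 4273.38 = 0.3749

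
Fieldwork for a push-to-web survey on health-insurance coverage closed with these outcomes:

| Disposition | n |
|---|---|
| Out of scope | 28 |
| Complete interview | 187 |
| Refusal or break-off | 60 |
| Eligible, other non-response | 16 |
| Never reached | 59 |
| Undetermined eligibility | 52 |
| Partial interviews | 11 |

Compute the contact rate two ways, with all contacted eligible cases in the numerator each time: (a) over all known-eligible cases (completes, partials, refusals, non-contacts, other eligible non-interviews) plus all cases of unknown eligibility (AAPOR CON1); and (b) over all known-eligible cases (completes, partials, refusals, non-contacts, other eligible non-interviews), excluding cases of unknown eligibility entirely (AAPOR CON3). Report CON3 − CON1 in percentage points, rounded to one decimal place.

Numerator: 187 + 11 + 60 + 16 = 274
Denom: 187 + 11 + 60 + 59 + 16 + 52 = 385
CON1 = 274 / 385 = 0.7117
Denom: 187 + 11 + 60 + 59 + 16 = 333
CON3 = 274 / 333 = 0.8228
Difference = 82.28 − 71.17 = 11.11 percentage points

11.1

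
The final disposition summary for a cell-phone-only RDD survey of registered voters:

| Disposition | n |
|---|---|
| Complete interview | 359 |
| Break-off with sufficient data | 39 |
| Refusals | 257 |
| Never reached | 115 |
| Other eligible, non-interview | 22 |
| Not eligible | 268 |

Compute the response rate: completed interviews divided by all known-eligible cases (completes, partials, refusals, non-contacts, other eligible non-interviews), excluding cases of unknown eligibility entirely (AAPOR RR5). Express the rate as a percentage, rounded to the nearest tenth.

45.3%

Numerator → 359
Denominator → 359 + 39 + 257 + 115 + 22 = 792
RR5 = 359 / 792 = 0.4533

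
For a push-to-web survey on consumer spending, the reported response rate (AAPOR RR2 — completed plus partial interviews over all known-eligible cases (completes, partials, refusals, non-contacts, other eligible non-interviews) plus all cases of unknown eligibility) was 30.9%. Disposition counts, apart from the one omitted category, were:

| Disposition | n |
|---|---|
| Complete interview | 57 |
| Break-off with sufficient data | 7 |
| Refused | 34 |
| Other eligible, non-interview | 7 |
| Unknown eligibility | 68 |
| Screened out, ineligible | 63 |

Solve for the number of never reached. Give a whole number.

34

Top = 57 + 7 = 64
RR2 = 64 / D = 0.309
D = 64 / 0.309 = 207.1
Remaining denominator categories sum to 173
never reached = 207.1 − 173 ≈ 34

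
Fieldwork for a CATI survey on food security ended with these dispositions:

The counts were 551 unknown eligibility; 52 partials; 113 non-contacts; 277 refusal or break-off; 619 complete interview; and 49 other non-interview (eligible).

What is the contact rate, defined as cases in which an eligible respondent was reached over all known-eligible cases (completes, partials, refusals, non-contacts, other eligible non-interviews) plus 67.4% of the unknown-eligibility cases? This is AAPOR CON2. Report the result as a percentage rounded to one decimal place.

67.3%

Numerator: 619 + 52 + 277 + 49 = 997
Eligible (known): 619 + 52 + 277 + 113 + 49 = 1110
Estimated eligible among unknowns: 0.6740 × 551 = 371.37
Denom: 1110 + 371.37 = 1481.37
CON2 = 997 / 1481.37 = 0.6730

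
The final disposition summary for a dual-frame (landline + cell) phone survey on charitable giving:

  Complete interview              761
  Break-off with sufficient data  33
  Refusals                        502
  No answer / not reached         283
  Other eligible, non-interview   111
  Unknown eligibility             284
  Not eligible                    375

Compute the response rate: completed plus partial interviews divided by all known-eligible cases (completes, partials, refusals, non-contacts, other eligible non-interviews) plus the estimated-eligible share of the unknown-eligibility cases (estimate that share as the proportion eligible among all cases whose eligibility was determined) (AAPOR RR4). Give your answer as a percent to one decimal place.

41.3%

Numerator → 761 + 33 = 794
Known eligible → 761 + 33 + 502 + 283 + 111 = 1690
e = 1690 / (1690 + 375) = 1690 / 2065 = 0.8184
Estimated eligible among unknowns → 0.8184 × 284 = 232.43
Base → 1690 + 232.43 = 1922.43
RR4 = 794 / 1922.43 = 0.4130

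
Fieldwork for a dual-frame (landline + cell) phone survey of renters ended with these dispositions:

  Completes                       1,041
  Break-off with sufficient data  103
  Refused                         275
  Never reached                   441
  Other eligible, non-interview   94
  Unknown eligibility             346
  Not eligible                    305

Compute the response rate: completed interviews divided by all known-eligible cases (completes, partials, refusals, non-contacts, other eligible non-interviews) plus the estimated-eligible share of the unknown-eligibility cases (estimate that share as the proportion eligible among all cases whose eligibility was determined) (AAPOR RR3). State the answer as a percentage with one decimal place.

Top: 1041
Known eligible: 1041 + 103 + 275 + 441 + 94 = 1954
e = 1954 / (1954 + 305) = 1954 / 2259 = 0.8650
e × U: 0.8650 × 346 = 299.29
Denominator: 1954 + 299.29 = 2253.29
RR3 = 1041 / 2253.29 = 0.4620

46.2%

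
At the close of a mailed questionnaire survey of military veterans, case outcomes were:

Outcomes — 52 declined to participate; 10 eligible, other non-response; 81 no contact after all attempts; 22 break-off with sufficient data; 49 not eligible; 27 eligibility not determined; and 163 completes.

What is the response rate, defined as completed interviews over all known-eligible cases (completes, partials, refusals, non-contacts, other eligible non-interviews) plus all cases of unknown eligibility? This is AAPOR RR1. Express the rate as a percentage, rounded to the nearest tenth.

Top = 163
Base = 163 + 22 + 52 + 81 + 10 + 27 = 355
RR1 = 163 / 355 = 0.4592

45.9%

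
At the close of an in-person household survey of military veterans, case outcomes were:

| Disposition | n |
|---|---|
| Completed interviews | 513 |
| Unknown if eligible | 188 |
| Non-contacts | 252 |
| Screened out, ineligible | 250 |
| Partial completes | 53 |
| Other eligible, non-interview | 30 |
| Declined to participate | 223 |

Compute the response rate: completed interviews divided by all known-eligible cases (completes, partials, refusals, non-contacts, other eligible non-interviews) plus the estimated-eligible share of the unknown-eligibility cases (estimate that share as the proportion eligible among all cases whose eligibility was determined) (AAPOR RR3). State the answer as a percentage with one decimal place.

Top → 513
Known eligible → 513 + 53 + 223 + 252 + 30 = 1071
e = 1071 / (1071 + 250) = 1071 / 1321 = 0.8107
Estimated eligible among unknowns → 0.8107 × 188 = 152.41
Denom → 1071 + 152.41 = 1223.41
RR3 = 513 / 1223.41 = 0.4193

41.9%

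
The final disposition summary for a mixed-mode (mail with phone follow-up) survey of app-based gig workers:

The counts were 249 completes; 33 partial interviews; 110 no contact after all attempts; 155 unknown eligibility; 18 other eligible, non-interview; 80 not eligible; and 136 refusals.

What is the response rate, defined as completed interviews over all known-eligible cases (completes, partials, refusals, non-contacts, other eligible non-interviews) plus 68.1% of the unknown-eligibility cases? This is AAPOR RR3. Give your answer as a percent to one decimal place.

Num = 249
Known eligible = 249 + 33 + 136 + 110 + 18 = 546
Eligible share of unknowns = 0.6810 × 155 = 105.56
Denom = 546 + 105.56 = 651.56
RR3 = 249 / 651.56 = 0.3822

38.2%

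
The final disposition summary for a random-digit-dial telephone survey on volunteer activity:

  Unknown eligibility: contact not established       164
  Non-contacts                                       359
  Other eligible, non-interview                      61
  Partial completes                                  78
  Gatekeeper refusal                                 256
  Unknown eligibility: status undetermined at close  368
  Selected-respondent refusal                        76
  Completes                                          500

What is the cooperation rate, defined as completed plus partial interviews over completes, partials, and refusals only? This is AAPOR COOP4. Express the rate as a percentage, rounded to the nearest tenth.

Refusals = 256 + 76 = 332
Unknown if eligible = 164 + 368 = 532
Num: 500 + 78 = 578
Denominator: 500 + 78 + 332 = 910
COOP4 = 578 / 910 = 0.6352

63.5%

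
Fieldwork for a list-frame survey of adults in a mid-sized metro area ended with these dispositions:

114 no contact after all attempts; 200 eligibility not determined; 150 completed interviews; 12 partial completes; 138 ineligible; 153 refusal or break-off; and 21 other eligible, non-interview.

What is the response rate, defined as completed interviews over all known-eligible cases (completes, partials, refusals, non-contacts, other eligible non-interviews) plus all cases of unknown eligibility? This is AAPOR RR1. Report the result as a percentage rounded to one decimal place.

Numerator → 150
Base → 150 + 12 + 153 + 114 + 21 + 200 = 650
RR1 = 150 / 650 = 0.2308

23.1%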